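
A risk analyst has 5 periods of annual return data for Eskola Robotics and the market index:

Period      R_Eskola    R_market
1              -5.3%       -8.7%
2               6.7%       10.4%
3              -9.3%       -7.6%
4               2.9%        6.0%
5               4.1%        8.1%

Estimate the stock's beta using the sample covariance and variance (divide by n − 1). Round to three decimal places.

Mean R_i = (-5.3 + 6.7 − 9.3 + 2.9 + 4.1) / 5 = -0.1800%
Mean R_m = (-8.7 + 10.4 − 7.6 + 6.0 + 8.1) / 5 = 1.6400%
Σ(R_i − R̄_i)(R_m − R̄_m) = 238.5560  ⇒  Cov = 238.5560 / 4 = 59.6390
Σ(R_m − R̄_m)² = 329.7720  ⇒  Var(R_m) = 329.7720 / 4 = 82.4430
β = Cov / Var(R_m) = 59.6390 / 82.4430 = 0.7234

0.723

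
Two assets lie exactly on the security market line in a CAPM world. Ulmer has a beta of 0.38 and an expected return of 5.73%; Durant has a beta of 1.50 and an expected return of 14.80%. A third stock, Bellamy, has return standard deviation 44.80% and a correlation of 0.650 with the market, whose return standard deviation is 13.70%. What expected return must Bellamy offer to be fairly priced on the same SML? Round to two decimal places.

MRP = (14.80% − 5.73%) / (1.50 − 0.38) = 8.0982%
R_f = 5.73% − 0.38 × 8.0982% = 2.6527%
β_Bellamy = ρ·σ_i/σ_m = 0.650 × 44.80 / 13.70 = 2.1255
E(R_Bellamy) = R_f + β × MRP = 2.6527% + 2.1255 × 8.0982% = 19.87%

19.87%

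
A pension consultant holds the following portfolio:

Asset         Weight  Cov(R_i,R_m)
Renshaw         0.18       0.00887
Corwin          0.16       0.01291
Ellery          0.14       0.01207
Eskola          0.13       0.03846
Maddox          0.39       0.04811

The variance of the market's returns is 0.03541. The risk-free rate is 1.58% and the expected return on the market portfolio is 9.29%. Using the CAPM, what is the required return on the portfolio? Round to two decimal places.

β_Renshaw = 0.00887 / 0.03541 = 0.2505
β_Corwin = 0.01291 / 0.03541 = 0.3646
β_Ellery = 0.01207 / 0.03541 = 0.3409
β_Eskola = 0.03846 / 0.03541 = 1.0861
β_Maddox = 0.04811 / 0.03541 = 1.3587
β_P = Σ w_i β_i = 0.18×0.2505 + 0.16×0.3646 + 0.14×0.3409 + 0.13×1.0861 + 0.39×1.3587 = 0.8222
MRP = 9.29% − 1.58% = 7.71%
E(R_P) = R_f + β_P × MRP = 1.58% + 0.8222 × 7.71% = 7.92%

7.92%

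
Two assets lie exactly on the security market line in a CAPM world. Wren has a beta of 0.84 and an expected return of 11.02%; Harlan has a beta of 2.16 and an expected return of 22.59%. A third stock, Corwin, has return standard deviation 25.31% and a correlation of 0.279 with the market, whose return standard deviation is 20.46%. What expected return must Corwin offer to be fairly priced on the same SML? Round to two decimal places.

MRP = (22.59% − 11.02%) / (2.16 − 0.84) = 8.7652%
R_f = 11.02% − 0.84 × 8.7652% = 3.6572%
β_Corwin = ρ·σ_i/σ_m = 0.279 × 25.31 / 20.46 = 0.3451
E(R_Corwin) = R_f + β × MRP = 3.6572% + 0.3451 × 8.7652% = 6.68%

6.68%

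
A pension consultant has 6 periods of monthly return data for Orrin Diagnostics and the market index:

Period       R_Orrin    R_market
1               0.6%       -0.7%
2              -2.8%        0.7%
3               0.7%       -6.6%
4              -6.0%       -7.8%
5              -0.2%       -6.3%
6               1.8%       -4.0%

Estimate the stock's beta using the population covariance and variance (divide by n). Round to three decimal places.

Mean R_i = (0.6 − 2.8 + 0.7 − 6.0 − 0.2 + 1.8) / 6 = -0.9833%
Mean R_m = (-0.7 + 0.7 − 6.6 − 7.8 − 6.3 − 4.0) / 6 = -4.1167%
Σ(R_i − R̄_i)(R_m − R̄_m) = 9.5717  ⇒  Cov = 9.5717 / 6 = 1.5953
Σ(R_m − R̄_m)² = 59.3883  ⇒  Var(R_m) = 59.3883 / 6 = 9.8981
β = Cov / Var(R_m) = 1.5953 / 9.8981 = 0.1612

0.161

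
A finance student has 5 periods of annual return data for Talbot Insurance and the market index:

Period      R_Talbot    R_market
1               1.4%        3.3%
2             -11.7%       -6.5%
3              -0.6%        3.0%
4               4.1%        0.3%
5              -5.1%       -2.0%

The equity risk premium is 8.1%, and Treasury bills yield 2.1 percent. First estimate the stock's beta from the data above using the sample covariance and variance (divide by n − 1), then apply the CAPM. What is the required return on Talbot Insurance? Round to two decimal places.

12.71%

Mean R_i = (1.4 − 11.7 − 0.6 + 4.1 − 5.1) / 5 = -2.3800%
Mean R_m = (3.3 − 6.5 + 3.0 + 0.3 − 2.0) / 5 = -0.3800%
Σ(R_i − R̄_i)(R_m − R̄_m) = 85.7780  ⇒  Cov = 85.7780 / 4 = 21.4445
Σ(R_m − R̄_m)² = 65.5080  ⇒  Var(R_m) = 65.5080 / 4 = 16.3770
β = Cov / Var(R_m) = 21.4445 / 16.3770 = 1.3094
E(R) = R_f + β × MRP = 2.1% + 1.3094 × 8.1% = 12.71%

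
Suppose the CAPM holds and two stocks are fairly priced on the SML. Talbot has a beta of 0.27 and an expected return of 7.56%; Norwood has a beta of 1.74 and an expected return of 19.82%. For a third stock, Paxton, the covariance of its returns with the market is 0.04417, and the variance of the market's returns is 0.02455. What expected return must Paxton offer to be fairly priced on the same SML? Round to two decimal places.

MRP = (19.82% − 7.56%) / (1.74 − 0.27) = 8.3401%
R_f = 7.56% − 0.27 × 8.3401% = 5.3082%
β_Paxton = Cov / Var(R_m) = 0.04417 / 0.02455 = 1.7992
E(R_Paxton) = R_f + β × MRP = 5.3082% + 1.7992 × 8.3401% = 20.31%

20.31%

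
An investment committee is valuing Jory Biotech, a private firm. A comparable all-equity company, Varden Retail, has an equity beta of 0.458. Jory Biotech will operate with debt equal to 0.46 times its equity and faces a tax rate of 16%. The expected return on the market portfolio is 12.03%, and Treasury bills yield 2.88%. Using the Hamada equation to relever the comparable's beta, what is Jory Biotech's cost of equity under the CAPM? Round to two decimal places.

β_L = β_U × [1 + (1 − t)(D/E)] = 0.458 × [1 + (1 − 0.16) × 0.46]
    = 0.458 × [1 + 0.84 × 0.46] = 0.458 × 1.3864 = 0.6350
MRP = 12.03% − 2.88% = 9.15%
E(R) = R_f + β_L × MRP = 2.88% + 0.6350 × 9.15% = 8.69%

8.69%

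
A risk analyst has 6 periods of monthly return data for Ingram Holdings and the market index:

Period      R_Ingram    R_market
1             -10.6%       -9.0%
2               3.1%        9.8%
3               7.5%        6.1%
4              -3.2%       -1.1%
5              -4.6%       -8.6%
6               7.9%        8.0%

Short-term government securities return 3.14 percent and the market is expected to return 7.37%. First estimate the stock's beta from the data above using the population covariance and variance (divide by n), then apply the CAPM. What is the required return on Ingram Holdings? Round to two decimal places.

Mean R_i = (-10.6 + 3.1 + 7.5 − 3.2 − 4.6 + 7.9) / 6 = 0.0167%
Mean R_m = (-9.0 + 9.8 + 6.1 − 1.1 − 8.6 + 8.0) / 6 = 0.8667%
Σ(R_i − R̄_i)(R_m − R̄_m) = 277.7233  ⇒  Cov = 277.7233 / 6 = 46.2872
Σ(R_m − R̄_m)² = 348.9133  ⇒  Var(R_m) = 348.9133 / 6 = 58.1522
β = Cov / Var(R_m) = 46.2872 / 58.1522 = 0.7960
MRP = 7.37% − 3.14% = 4.23%
E(R) = R_f + β × MRP = 3.14% + 0.7960 × 4.23% = 6.51%

6.51%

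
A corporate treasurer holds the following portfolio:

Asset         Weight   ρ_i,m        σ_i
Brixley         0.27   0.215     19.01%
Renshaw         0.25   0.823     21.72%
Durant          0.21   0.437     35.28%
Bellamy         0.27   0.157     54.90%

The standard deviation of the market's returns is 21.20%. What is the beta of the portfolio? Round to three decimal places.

0.525

β_Brixley = 0.215 × 19.01% / 21.20% = 0.1928
β_Renshaw = 0.823 × 21.72% / 21.20% = 0.8432
β_Durant = 0.437 × 35.28% / 21.20% = 0.7272
β_Bellamy = 0.157 × 54.90% / 21.20% = 0.4066
β_P = Σ w_i β_i = 0.27×0.1928 + 0.25×0.8432 + 0.21×0.7272 + 0.27×0.4066 = 0.5254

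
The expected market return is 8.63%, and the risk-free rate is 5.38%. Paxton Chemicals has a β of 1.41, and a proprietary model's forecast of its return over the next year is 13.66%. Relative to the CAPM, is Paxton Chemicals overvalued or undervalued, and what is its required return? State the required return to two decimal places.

Undervalued; required return 9.96%

MRP = 8.63% − 5.38% = 3.25%
Required return = R_f + β·MRP = 5.38% + 1.41 × 3.25% = 9.96%
Forecast 13.66% > required 9.96% → the stock plots above the SML → undervalued.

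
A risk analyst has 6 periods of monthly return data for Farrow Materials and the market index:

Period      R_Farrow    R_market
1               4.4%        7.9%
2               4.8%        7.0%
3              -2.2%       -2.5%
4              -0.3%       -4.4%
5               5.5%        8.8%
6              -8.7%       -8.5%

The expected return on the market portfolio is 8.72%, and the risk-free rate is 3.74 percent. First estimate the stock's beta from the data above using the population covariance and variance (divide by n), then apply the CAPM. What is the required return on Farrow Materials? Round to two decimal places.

Mean R_i = (4.4 + 4.8 − 2.2 − 0.3 + 5.5 − 8.7) / 6 = 0.5833%
Mean R_m = (7.9 + 7.0 − 2.5 − 4.4 + 8.8 − 8.5) / 6 = 1.3833%
Σ(R_i − R̄_i)(R_m − R̄_m) = 192.6883  ⇒  Cov = 192.6883 / 6 = 32.1147
Σ(R_m − R̄_m)² = 275.2283  ⇒  Var(R_m) = 275.2283 / 6 = 45.8714
β = Cov / Var(R_m) = 32.1147 / 45.8714 = 0.7001
MRP = 8.72% − 3.74% = 4.98%
E(R) = R_f + β × MRP = 3.74% + 0.7001 × 4.98% = 7.23%

7.23%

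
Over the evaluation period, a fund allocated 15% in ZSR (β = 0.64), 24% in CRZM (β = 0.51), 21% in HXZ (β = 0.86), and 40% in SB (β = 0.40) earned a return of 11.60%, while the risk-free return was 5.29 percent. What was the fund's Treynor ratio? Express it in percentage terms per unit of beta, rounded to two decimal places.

11.29%

β_P = 0.15×0.64 + 0.24×0.51 + 0.21×0.86 + 0.40×0.40 = 0.5590
Treynor = (R_P − R_f) / β_P = (11.60% − 5.29%) / 0.5590 = 6.31% / 0.5590 = 11.29%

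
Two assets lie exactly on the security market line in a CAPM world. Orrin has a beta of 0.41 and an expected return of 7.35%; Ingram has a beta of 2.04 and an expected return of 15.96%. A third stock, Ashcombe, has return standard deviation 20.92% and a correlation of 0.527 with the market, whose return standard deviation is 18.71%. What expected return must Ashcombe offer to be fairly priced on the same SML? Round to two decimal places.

8.30%

MRP = (15.96% − 7.35%) / (2.04 − 0.41) = 5.2822%
R_f = 7.35% − 0.41 × 5.2822% = 5.1843%
β_Ashcombe = ρ·σ_i/σ_m = 0.527 × 20.92 / 18.71 = 0.5892
E(R_Ashcombe) = R_f + β × MRP = 5.1843% + 0.5892 × 5.2822% = 8.30%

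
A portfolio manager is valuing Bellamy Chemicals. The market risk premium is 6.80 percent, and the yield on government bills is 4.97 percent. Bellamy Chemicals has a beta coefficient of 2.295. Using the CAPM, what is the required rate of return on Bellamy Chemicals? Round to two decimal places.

20.58%

E(R) = R_f + β × MRP = 4.97% + 2.295 × 6.80% = 20.58%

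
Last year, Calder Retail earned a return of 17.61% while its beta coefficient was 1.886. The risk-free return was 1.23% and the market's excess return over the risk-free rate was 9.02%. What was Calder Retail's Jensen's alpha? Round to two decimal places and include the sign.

-0.63%

CAPM benchmark = R_f + β(R_m − R_f) = 1.23% + 1.886 × 9.02% = 18.24172%
α = actual − benchmark = 17.61% − 18.24172% = -0.63%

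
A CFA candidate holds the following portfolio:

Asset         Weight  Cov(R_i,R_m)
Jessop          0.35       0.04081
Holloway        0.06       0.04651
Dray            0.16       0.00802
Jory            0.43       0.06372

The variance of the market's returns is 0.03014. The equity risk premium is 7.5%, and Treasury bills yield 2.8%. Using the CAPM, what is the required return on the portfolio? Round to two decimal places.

14.19%

β_Jessop = 0.04081 / 0.03014 = 1.3540
β_Holloway = 0.04651 / 0.03014 = 1.5431
β_Dray = 0.00802 / 0.03014 = 0.2661
β_Jory = 0.06372 / 0.03014 = 2.1141
β_P = Σ w_i β_i = 0.35×1.3540 + 0.06×1.5431 + 0.16×0.2661 + 0.43×2.1141 = 1.5181
E(R_P) = R_f + β_P × MRP = 2.8% + 1.5181 × 7.5% = 14.19%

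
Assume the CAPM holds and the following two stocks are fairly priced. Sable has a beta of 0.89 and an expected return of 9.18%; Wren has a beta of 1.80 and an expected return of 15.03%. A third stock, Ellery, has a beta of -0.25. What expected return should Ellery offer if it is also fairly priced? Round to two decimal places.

MRP (SML slope) = (15.03% − 9.18%) / (1.80 − 0.89) = 5.85% / 0.91 = 6.4286%
R_f (intercept) = 9.18% − 0.89 × 6.4286% = 3.4585%
E(R_Ellery) = R_f + β × MRP = 3.4585% + -0.25 × 6.4286% = 1.85%

1.85%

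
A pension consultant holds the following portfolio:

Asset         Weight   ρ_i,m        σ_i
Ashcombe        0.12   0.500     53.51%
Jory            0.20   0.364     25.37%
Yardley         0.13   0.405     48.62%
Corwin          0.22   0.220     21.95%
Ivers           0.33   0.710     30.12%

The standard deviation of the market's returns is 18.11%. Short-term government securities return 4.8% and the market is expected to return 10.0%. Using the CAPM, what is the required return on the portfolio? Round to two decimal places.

9.32%

β_Ashcombe = 0.500 × 53.51% / 18.11% = 1.4774
β_Jory = 0.364 × 25.37% / 18.11% = 0.5099
β_Yardley = 0.405 × 48.62% / 18.11% = 1.0873
β_Corwin = 0.220 × 21.95% / 18.11% = 0.2666
β_Ivers = 0.710 × 30.12% / 18.11% = 1.1809
β_P = Σ w_i β_i = 0.12×1.4774 + 0.20×0.5099 + 0.13×1.0873 + 0.22×0.2666 + 0.33×1.1809 = 0.8690
MRP = 10.0% − 4.8% = 5.20%
E(R_P) = R_f + β_P × MRP = 4.8% + 0.8690 × 5.2% = 9.32%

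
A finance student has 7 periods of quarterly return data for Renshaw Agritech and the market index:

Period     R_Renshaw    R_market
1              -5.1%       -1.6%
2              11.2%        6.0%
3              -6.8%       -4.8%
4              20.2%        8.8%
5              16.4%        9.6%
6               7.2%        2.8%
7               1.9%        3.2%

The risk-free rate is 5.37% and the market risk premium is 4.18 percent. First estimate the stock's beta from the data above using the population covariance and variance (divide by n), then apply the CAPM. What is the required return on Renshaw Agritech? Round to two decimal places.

Mean R_i = (-5.1 + 11.2 − 6.8 + 20.2 + 16.4 + 7.2 + 1.9) / 7 = 6.4286%
Mean R_m = (-1.6 + 6.0 − 4.8 + 8.8 + 9.6 + 2.8 + 3.2) / 7 = 3.4286%
Σ(R_i − R̄_i)(R_m − R̄_m) = 315.1543  ⇒  Cov = 315.1543 / 7 = 45.0220
Σ(R_m − R̄_m)² = 166.9943  ⇒  Var(R_m) = 166.9943 / 7 = 23.8563
β = Cov / Var(R_m) = 45.0220 / 23.8563 = 1.8872
E(R) = R_f + β × MRP = 5.37% + 1.8872 × 4.18% = 13.26%

13.26%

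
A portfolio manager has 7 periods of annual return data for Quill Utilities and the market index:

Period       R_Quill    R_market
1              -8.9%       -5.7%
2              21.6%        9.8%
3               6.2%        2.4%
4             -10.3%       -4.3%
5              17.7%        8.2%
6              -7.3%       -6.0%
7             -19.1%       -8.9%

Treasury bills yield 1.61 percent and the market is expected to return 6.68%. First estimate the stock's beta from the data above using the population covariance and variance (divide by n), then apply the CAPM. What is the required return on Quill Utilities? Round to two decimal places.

11.99%

Mean R_i = (-8.9 + 21.6 + 6.2 − 10.3 + 17.7 − 7.3 − 19.1) / 7 = -0.0143%
Mean R_m = (-5.7 + 9.8 + 2.4 − 4.3 + 8.2 − 6.0 − 8.9) / 7 = -0.6429%
Σ(R_i − R̄_i)(R_m − R̄_m) = 680.4457  ⇒  Cov = 680.4457 / 7 = 97.2065
Σ(R_m − R̄_m)² = 332.3371  ⇒  Var(R_m) = 332.3371 / 7 = 47.4767
β = Cov / Var(R_m) = 97.2065 / 47.4767 = 2.0475
MRP = 6.68% − 1.61% = 5.07%
E(R) = R_f + β × MRP = 1.61% + 2.0475 × 5.07% = 11.99%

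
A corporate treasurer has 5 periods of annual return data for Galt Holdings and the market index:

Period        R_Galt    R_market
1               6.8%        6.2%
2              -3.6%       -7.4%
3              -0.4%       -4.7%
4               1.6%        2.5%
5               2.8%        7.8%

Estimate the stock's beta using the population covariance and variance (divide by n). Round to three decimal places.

Mean R_i = (6.8 − 3.6 − 0.4 + 1.6 + 2.8) / 5 = 1.4400%
Mean R_m = (6.2 − 7.4 − 4.7 + 2.5 + 7.8) / 5 = 0.8800%
Σ(R_i − R̄_i)(R_m − R̄_m) = 90.1840  ⇒  Cov = 90.1840 / 5 = 18.0368
Σ(R_m − R̄_m)² = 178.5080  ⇒  Var(R_m) = 178.5080 / 5 = 35.7016
β = Cov / Var(R_m) = 18.0368 / 35.7016 = 0.5052

0.505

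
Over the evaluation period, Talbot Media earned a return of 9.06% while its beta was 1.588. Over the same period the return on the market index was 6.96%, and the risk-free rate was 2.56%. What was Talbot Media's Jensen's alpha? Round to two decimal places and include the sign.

-0.49%

Market excess return = 6.96% − 2.56% = 4.40%
CAPM benchmark = R_f + β(R_m − R_f) = 2.56% + 1.588 × 4.40% = 9.54720%
α = actual − benchmark = 9.06% − 9.54720% = -0.49%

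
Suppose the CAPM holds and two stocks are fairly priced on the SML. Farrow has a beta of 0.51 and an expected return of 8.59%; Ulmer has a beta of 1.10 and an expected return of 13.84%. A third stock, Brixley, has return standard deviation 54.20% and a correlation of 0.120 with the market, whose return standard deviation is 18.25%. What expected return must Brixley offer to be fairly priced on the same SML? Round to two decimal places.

7.22%

MRP = (13.84% − 8.59%) / (1.10 − 0.51) = 8.8983%
R_f = 8.59% − 0.51 × 8.8983% = 4.0519%
β_Brixley = ρ·σ_i/σ_m = 0.120 × 54.20 / 18.25 = 0.3564
E(R_Brixley) = R_f + β × MRP = 4.0519% + 0.3564 × 8.8983% = 7.22%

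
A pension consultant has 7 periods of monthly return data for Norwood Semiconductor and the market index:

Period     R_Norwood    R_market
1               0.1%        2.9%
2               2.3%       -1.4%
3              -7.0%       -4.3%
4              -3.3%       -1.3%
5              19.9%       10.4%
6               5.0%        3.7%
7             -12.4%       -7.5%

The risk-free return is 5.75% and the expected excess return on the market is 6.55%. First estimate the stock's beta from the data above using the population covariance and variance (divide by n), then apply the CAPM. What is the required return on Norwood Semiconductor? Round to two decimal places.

Mean R_i = (0.1 + 2.3 − 7.0 − 3.3 + 19.9 + 5.0 − 12.4) / 7 = 0.6571%
Mean R_m = (2.9 − 1.4 − 4.3 − 1.3 + 10.4 + 3.7 − 7.5) / 7 = 0.3571%
Σ(R_i − R̄_i)(R_m − R̄_m) = 348.2771  ⇒  Cov = 348.2771 / 7 = 49.7539
Σ(R_m − R̄_m)² = 207.7571  ⇒  Var(R_m) = 207.7571 / 7 = 29.6796
β = Cov / Var(R_m) = 49.7539 / 29.6796 = 1.6764
E(R) = R_f + β × MRP = 5.75% + 1.6764 × 6.55% = 16.73%

16.73%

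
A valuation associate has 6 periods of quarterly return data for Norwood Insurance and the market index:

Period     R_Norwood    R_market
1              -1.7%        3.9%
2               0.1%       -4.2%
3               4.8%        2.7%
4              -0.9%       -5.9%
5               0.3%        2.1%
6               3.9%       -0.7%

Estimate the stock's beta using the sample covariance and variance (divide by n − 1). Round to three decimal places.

Mean R_i = (-1.7 + 0.1 + 4.8 − 0.9 + 0.3 + 3.9) / 6 = 1.0833%
Mean R_m = (3.9 − 4.2 + 2.7 − 5.9 + 2.1 − 0.7) / 6 = -0.3500%
Σ(R_i − R̄_i)(R_m − R̄_m) = 11.3950  ⇒  Cov = 11.3950 / 5 = 2.2790
Σ(R_m − R̄_m)² = 79.1150  ⇒  Var(R_m) = 79.1150 / 5 = 15.8230
β = Cov / Var(R_m) = 2.2790 / 15.8230 = 0.1440

0.144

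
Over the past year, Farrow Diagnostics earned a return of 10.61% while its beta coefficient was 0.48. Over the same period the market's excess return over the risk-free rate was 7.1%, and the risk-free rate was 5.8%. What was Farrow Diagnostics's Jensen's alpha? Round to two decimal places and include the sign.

CAPM benchmark = R_f + β(R_m − R_f) = 5.8% + 0.48 × 7.1% = 9.2080%
α = actual − benchmark = 10.61% − 9.2080% = +1.40%

+1.40%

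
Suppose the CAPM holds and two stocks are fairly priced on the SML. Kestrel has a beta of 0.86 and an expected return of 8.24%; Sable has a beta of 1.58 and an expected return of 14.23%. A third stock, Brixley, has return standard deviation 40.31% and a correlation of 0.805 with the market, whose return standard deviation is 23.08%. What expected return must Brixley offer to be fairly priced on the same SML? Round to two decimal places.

MRP = (14.23% − 8.24%) / (1.58 − 0.86) = 8.3194%
R_f = 8.24% − 0.86 × 8.3194% = 1.0853%
β_Brixley = ρ·σ_i/σ_m = 0.805 × 40.31 / 23.08 = 1.4060
E(R_Brixley) = R_f + β × MRP = 1.0853% + 1.4060 × 8.3194% = 12.78%

12.78%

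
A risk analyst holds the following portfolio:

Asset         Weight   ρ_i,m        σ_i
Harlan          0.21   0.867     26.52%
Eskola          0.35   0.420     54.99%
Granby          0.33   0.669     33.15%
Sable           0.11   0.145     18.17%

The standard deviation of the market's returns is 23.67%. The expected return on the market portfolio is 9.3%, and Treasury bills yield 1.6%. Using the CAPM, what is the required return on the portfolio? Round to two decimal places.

8.28%

β_Harlan = 0.867 × 26.52% / 23.67% = 0.9714
β_Eskola = 0.420 × 54.99% / 23.67% = 0.9757
β_Granby = 0.669 × 33.15% / 23.67% = 0.9369
β_Sable = 0.145 × 18.17% / 23.67% = 0.1113
β_P = Σ w_i β_i = 0.21×0.9714 + 0.35×0.9757 + 0.33×0.9369 + 0.11×0.1113 = 0.8669
MRP = 9.3% − 1.6% = 7.70%
E(R_P) = R_f + β_P × MRP = 1.6% + 0.8669 × 7.7% = 8.28%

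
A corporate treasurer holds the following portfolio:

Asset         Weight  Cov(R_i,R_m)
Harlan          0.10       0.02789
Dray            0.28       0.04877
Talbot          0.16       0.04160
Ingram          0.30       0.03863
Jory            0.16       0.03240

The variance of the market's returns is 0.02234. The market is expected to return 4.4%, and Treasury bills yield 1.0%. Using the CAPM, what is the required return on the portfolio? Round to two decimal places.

7.07%

β_Harlan = 0.02789 / 0.02234 = 1.2484
β_Dray = 0.04877 / 0.02234 = 2.1831
β_Talbot = 0.04160 / 0.02234 = 1.8621
β_Ingram = 0.03863 / 0.02234 = 1.7292
β_Jory = 0.03240 / 0.02234 = 1.4503
β_P = Σ w_i β_i = 0.10×1.2484 + 0.28×2.1831 + 0.16×1.8621 + 0.30×1.7292 + 0.16×1.4503 = 1.7849
MRP = 4.4% − 1.0% = 3.40%
E(R_P) = R_f + β_P × MRP = 1.0% + 1.7849 × 3.4% = 7.07%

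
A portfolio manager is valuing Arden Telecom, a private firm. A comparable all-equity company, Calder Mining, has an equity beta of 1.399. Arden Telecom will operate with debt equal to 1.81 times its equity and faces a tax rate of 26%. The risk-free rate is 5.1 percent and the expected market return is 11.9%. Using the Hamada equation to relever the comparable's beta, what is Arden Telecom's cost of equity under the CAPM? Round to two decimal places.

β_L = β_U × [1 + (1 − t)(D/E)] = 1.399 × [1 + (1 − 0.26) × 1.81]
    = 1.399 × [1 + 0.74 × 1.81] = 1.399 × 2.3394 = 3.2728
MRP = 11.9% − 5.1% = 6.80%
E(R) = R_f + β_L × MRP = 5.1% + 3.2728 × 6.8% = 27.36%

27.36%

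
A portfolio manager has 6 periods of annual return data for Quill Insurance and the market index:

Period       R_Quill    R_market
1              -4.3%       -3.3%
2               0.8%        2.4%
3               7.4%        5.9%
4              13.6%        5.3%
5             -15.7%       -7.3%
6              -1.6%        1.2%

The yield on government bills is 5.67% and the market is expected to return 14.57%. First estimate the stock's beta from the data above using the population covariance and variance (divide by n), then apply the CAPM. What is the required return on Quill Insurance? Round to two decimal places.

22.23%

Mean R_i = (-4.3 + 0.8 + 7.4 + 13.6 − 15.7 − 1.6) / 6 = 0.0333%
Mean R_m = (-3.3 + 2.4 + 5.9 + 5.3 − 7.3 + 1.2) / 6 = 0.7000%
Σ(R_i − R̄_i)(R_m − R̄_m) = 244.4000  ⇒  Cov = 244.4000 / 6 = 40.7333
Σ(R_m − R̄_m)² = 131.3400  ⇒  Var(R_m) = 131.3400 / 6 = 21.8900
β = Cov / Var(R_m) = 40.7333 / 21.8900 = 1.8608
MRP = 14.57% − 5.67% = 8.90%
E(R) = R_f + β × MRP = 5.67% + 1.8608 × 8.90% = 22.23%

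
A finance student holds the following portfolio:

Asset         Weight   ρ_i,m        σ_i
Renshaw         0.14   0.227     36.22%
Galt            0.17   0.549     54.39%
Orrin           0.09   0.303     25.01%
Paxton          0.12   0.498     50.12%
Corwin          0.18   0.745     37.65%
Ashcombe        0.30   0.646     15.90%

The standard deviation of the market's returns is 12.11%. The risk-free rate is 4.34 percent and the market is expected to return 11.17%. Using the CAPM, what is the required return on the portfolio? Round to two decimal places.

β_Renshaw = 0.227 × 36.22% / 12.11% = 0.6789
β_Galt = 0.549 × 54.39% / 12.11% = 2.4657
β_Orrin = 0.303 × 25.01% / 12.11% = 0.6258
β_Paxton = 0.498 × 50.12% / 12.11% = 2.0611
β_Corwin = 0.745 × 37.65% / 12.11% = 2.3162
β_Ashcombe = 0.646 × 15.90% / 12.11% = 0.8482
β_P = Σ w_i β_i = 0.14×0.6789 + 0.17×2.4657 + 0.09×0.6258 + 0.12×2.0611 + 0.18×2.3162 + 0.30×0.8482 = 1.4892
MRP = 11.17% − 4.34% = 6.83%
E(R_P) = R_f + β_P × MRP = 4.34% + 1.4892 × 6.83% = 14.51%

14.51%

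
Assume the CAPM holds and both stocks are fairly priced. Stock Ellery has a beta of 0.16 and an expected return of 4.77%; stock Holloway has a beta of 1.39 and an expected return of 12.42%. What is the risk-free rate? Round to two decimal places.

3.77%

Both satisfy E(R) = R_f + β·MRP, so the slope of the SML is
MRP = (12.42% − 4.77%) / (1.39 − 0.16) = 7.65% / 1.23 = 6.2195%
R_f = E(R_Ellery) − β_Ellery·MRP = 4.77% − 0.16 × 6.2195% = 3.7749%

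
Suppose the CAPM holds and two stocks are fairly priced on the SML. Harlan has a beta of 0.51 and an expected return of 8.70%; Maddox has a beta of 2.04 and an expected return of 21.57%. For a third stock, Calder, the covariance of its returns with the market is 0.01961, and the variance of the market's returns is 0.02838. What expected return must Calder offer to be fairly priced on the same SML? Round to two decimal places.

MRP = (21.57% − 8.70%) / (2.04 − 0.51) = 8.4118%
R_f = 8.70% − 0.51 × 8.4118% = 4.4100%
β_Calder = Cov / Var(R_m) = 0.01961 / 0.02838 = 0.6910
E(R_Calder) = R_f + β × MRP = 4.4100% + 0.6910 × 8.4118% = 10.22%

10.22%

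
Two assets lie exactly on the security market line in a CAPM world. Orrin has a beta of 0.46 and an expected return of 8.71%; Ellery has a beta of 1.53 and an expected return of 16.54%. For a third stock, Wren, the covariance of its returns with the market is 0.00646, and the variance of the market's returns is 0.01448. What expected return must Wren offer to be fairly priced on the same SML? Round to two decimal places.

MRP = (16.54% − 8.71%) / (1.53 − 0.46) = 7.3178%
R_f = 8.71% − 0.46 × 7.3178% = 5.3438%
β_Wren = Cov / Var(R_m) = 0.00646 / 0.01448 = 0.4461
E(R_Wren) = R_f + β × MRP = 5.3438% + 0.4461 × 7.3178% = 8.61%

8.61%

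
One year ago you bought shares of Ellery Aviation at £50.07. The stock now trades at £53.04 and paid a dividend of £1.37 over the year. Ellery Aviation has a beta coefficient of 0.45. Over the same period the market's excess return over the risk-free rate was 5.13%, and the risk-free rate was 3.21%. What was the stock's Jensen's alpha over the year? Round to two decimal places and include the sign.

+3.15%

Realised HPR = (P1 + D1 − P0) / P0 = (53.04 + 1.37 − 50.07) / 50.07 = 4.34 / 50.07 = 8.6679%
CAPM required = R_f + β·MRP = 3.21% + 0.45 × 5.13% = 5.5185%
α = realised − required = 8.6679% − 5.5185% = +3.15%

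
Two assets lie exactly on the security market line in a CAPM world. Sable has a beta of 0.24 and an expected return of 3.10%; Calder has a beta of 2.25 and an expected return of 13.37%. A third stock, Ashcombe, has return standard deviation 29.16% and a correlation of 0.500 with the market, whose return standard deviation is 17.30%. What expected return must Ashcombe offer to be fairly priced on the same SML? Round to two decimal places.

6.18%

MRP = (13.37% − 3.10%) / (2.25 − 0.24) = 5.1095%
R_f = 3.10% − 0.24 × 5.1095% = 1.8737%
β_Ashcombe = ρ·σ_i/σ_m = 0.500 × 29.16 / 17.30 = 0.8428
E(R_Ashcombe) = R_f + β × MRP = 1.8737% + 0.8428 × 5.1095% = 6.18%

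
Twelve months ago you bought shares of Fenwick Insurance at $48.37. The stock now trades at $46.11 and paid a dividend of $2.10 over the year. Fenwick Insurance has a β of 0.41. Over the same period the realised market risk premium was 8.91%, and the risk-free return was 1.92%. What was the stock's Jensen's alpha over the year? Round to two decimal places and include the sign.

Realised HPR = (P1 + D1 − P0) / P0 = (46.11 + 2.10 − 48.37) / 48.37 = -0.16 / 48.37 = -0.3308%
CAPM required = R_f + β·MRP = 1.92% + 0.41 × 8.91% = 5.5731%
α = realised − required = -0.3308% − 5.5731% = -5.90%

-5.90%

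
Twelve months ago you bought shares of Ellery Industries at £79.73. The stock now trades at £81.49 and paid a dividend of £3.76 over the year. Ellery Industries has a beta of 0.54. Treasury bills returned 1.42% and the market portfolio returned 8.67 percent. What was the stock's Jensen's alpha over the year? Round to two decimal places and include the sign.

+1.59%

Realised HPR = (P1 + D1 − P0) / P0 = (81.49 + 3.76 − 79.73) / 79.73 = 5.52 / 79.73 = 6.9234%
MRP = 8.67% − 1.42% = 7.25%
CAPM required = R_f + β·MRP = 1.42% + 0.54 × 7.25% = 5.3350%
α = realised − required = 6.9234% − 5.3350% = +1.59%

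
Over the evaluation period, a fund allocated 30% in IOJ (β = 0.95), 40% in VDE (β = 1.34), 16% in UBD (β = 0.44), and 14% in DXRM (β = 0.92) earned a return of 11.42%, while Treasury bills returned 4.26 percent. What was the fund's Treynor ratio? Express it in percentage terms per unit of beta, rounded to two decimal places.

7.02%

β_P = 0.30×0.95 + 0.40×1.34 + 0.16×0.44 + 0.14×0.92 = 1.0202
Treynor = (R_P − R_f) / β_P = (11.42% − 4.26%) / 1.0202 = 7.16% / 1.0202 = 7.02%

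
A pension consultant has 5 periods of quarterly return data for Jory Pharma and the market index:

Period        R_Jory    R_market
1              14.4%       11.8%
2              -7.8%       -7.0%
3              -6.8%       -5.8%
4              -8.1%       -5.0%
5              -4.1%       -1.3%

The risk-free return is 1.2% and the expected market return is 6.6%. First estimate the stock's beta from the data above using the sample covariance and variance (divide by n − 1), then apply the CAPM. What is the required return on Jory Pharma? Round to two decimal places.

7.82%

Mean R_i = (14.4 − 7.8 − 6.8 − 8.1 − 4.1) / 5 = -2.4800%
Mean R_m = (11.8 − 7.0 − 5.8 − 5.0 − 1.3) / 5 = -1.4600%
Σ(R_i − R̄_i)(R_m − R̄_m) = 291.6860  ⇒  Cov = 291.6860 / 4 = 72.9215
Σ(R_m − R̄_m)² = 237.9120  ⇒  Var(R_m) = 237.9120 / 4 = 59.4780
β = Cov / Var(R_m) = 72.9215 / 59.4780 = 1.2260
MRP = 6.6% − 1.2% = 5.40%
E(R) = R_f + β × MRP = 1.2% + 1.2260 × 5.4% = 7.82%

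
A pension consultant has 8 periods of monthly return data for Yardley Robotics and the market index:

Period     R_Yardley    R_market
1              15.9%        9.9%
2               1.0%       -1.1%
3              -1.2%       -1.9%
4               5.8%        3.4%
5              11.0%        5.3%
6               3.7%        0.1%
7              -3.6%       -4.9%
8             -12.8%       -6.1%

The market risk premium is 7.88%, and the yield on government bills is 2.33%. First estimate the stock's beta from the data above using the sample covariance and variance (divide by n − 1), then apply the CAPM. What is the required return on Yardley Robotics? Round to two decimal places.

14.92%

Mean R_i = (15.9 + 1.0 − 1.2 + 5.8 + 11.0 + 3.7 − 3.6 − 12.8) / 8 = 2.4750%
Mean R_m = (9.9 − 1.1 − 1.9 + 3.4 + 5.3 + 0.1 − 4.9 − 6.1) / 8 = 0.5875%
Σ(R_i − R̄_i)(R_m − R̄_m) = 321.0675  ⇒  Cov = 321.0675 / 7 = 45.8668
Σ(R_m − R̄_m)² = 200.9488  ⇒  Var(R_m) = 200.9488 / 7 = 28.7070
β = Cov / Var(R_m) = 45.8668 / 28.7070 = 1.5978
E(R) = R_f + β × MRP = 2.33% + 1.5978 × 7.88% = 14.92%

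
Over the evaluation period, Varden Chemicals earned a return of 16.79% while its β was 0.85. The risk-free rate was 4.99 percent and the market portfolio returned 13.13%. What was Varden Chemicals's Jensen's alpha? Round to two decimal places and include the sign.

+4.88%

Market excess return = 13.13% − 4.99% = 8.14%
CAPM benchmark = R_f + β(R_m − R_f) = 4.99% + 0.85 × 8.14% = 11.9090%
α = actual − benchmark = 16.79% − 11.9090% = +4.88%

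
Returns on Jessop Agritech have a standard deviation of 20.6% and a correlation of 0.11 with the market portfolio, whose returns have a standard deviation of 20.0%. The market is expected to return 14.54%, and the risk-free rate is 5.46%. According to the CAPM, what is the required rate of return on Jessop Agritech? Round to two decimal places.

6.49%

β = ρ × σ_i / σ_m = 0.11 × 20.6% / 20.0% = 0.1133
MRP = 14.54% − 5.46% = 9.08%
E(R) = 5.46% + 0.1133 × 9.08% = 6.49%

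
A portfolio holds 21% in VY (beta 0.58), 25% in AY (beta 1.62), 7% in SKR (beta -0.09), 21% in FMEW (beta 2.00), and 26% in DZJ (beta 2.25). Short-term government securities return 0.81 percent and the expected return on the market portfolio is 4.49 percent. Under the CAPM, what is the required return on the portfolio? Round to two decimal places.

β_P = Σ w_i β_i = 0.21×0.58 + 0.25×1.62 + 0.07×-0.09 + 0.21×2.00 + 0.26×2.25 = 1.5255
MRP = 4.49% − 0.81% = 3.68%
E(R_P) = R_f + β_P × MRP = 0.81% + 1.5255 × 3.68% = 6.42%

6.42%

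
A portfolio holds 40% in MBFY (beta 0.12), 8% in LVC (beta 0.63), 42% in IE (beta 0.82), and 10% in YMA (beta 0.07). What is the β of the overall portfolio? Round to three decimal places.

0.450

β_P = Σ w_i β_i = 0.40×0.12 + 0.08×0.63 + 0.42×0.82 + 0.10×0.07 = 0.4498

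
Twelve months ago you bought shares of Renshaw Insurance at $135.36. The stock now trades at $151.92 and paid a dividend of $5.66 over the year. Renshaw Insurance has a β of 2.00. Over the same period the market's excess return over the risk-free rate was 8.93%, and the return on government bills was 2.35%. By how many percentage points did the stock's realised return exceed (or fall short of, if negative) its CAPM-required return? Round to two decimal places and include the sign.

Realised HPR = (P1 + D1 − P0) / P0 = (151.92 + 5.66 − 135.36) / 135.36 = 22.22 / 135.36 = 16.4155%
CAPM required = R_f + β·MRP = 2.35% + 2.00 × 8.93% = 20.2100%
α = realised − required = 16.4155% − 20.2100% = -3.79%

-3.79%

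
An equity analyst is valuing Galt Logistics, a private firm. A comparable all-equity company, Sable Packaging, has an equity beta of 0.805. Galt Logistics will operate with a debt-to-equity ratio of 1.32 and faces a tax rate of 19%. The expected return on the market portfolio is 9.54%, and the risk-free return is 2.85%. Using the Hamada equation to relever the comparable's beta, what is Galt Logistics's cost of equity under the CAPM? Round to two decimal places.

β_L = β_U × [1 + (1 − t)(D/E)] = 0.805 × [1 + (1 − 0.19) × 1.32]
    = 0.805 × [1 + 0.81 × 1.32] = 0.805 × 2.0692 = 1.6657
MRP = 9.54% − 2.85% = 6.69%
E(R) = R_f + β_L × MRP = 2.85% + 1.6657 × 6.69% = 13.99%

13.99%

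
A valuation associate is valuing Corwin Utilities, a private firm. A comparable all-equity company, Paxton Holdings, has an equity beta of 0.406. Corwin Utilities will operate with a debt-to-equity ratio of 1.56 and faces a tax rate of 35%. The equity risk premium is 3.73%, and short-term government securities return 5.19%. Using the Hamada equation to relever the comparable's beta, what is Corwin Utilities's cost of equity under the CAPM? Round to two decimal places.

β_L = β_U × [1 + (1 − t)(D/E)] = 0.406 × [1 + (1 − 0.35) × 1.56]
    = 0.406 × [1 + 0.65 × 1.56] = 0.406 × 2.0140 = 0.8177
E(R) = R_f + β_L × MRP = 5.19% + 0.8177 × 3.73% = 8.24%

8.24%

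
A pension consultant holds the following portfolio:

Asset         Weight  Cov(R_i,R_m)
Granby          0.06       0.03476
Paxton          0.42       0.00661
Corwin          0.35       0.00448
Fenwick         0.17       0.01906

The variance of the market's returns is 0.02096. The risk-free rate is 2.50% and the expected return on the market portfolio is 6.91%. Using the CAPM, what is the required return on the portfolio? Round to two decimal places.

4.53%

β_Granby = 0.03476 / 0.02096 = 1.6584
β_Paxton = 0.00661 / 0.02096 = 0.3154
β_Corwin = 0.00448 / 0.02096 = 0.2137
β_Fenwick = 0.01906 / 0.02096 = 0.9094
β_P = Σ w_i β_i = 0.06×1.6584 + 0.42×0.3154 + 0.35×0.2137 + 0.17×0.9094 = 0.4614
MRP = 6.91% − 2.50% = 4.41%
E(R_P) = R_f + β_P × MRP = 2.50% + 0.4614 × 4.41% = 4.53%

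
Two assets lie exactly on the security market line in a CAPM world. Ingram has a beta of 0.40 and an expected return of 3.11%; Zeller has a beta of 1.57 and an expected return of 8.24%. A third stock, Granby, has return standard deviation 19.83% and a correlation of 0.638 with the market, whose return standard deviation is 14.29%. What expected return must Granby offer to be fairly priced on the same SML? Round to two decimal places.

MRP = (8.24% − 3.11%) / (1.57 − 0.40) = 4.3846%
R_f = 3.11% − 0.40 × 4.3846% = 1.3562%
β_Granby = ρ·σ_i/σ_m = 0.638 × 19.83 / 14.29 = 0.8853
E(R_Granby) = R_f + β × MRP = 1.3562% + 0.8853 × 4.3846% = 5.24%

5.24%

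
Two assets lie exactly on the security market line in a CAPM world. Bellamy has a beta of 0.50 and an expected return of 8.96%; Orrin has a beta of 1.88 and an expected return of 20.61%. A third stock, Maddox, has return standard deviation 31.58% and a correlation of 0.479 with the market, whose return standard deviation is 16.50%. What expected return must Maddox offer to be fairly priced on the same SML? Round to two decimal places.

MRP = (20.61% − 8.96%) / (1.88 − 0.50) = 8.4420%
R_f = 8.96% − 0.50 × 8.4420% = 4.7390%
β_Maddox = ρ·σ_i/σ_m = 0.479 × 31.58 / 16.50 = 0.9168
E(R_Maddox) = R_f + β × MRP = 4.7390% + 0.9168 × 8.4420% = 12.48%

12.48%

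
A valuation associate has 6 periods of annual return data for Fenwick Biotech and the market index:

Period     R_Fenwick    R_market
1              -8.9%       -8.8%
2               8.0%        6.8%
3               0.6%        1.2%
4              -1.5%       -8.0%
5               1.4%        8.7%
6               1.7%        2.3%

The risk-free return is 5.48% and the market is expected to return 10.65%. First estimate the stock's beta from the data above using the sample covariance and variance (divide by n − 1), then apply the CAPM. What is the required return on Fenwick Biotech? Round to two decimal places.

8.57%

Mean R_i = (-8.9 + 8.0 + 0.6 − 1.5 + 1.4 + 1.7) / 6 = 0.2167%
Mean R_m = (-8.8 + 6.8 + 1.2 − 8.0 + 8.7 + 2.3) / 6 = 0.3667%
Σ(R_i − R̄_i)(R_m − R̄_m) = 161.0533  ⇒  Cov = 161.0533 / 5 = 32.2107
Σ(R_m − R̄_m)² = 269.2933  ⇒  Var(R_m) = 269.2933 / 5 = 53.8587
β = Cov / Var(R_m) = 32.2107 / 53.8587 = 0.5981
MRP = 10.65% − 5.48% = 5.17%
E(R) = R_f + β × MRP = 5.48% + 0.5981 × 5.17% = 8.57%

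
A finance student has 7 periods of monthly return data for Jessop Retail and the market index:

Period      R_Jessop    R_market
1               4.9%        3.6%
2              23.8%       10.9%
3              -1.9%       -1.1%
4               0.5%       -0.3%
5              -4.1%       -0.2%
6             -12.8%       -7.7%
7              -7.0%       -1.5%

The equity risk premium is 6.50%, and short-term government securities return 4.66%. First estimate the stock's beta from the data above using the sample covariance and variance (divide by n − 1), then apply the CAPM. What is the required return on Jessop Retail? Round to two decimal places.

17.72%

Mean R_i = (4.9 + 23.8 − 1.9 + 0.5 − 4.1 − 12.8 − 7.0) / 7 = 0.4857%
Mean R_m = (3.6 + 10.9 − 1.1 − 0.3 − 0.2 − 7.7 − 1.5) / 7 = 0.5286%
Σ(R_i − R̄_i)(R_m − R̄_m) = 387.0829  ⇒  Cov = 387.0829 / 6 = 64.5138
Σ(R_m − R̄_m)² = 192.6943  ⇒  Var(R_m) = 192.6943 / 6 = 32.1157
β = Cov / Var(R_m) = 64.5138 / 32.1157 = 2.0088
E(R) = R_f + β × MRP = 4.66% + 2.0088 × 6.50% = 17.72%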